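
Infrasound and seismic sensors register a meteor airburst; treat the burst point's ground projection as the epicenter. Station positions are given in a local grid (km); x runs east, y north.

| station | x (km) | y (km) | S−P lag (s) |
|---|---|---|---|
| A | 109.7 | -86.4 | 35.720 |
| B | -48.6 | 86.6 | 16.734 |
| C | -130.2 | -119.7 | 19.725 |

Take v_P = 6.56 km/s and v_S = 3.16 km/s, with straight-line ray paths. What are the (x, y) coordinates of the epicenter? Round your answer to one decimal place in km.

(-92.5, -5.5)

Distance from S−P lag: d = Δt · v_P v_S / (v_P − v_S) = Δt · (6.56·3.16)/(6.56−3.16) ≈ 6.0969·Δt.
So d_A = 217.78, d_B = 102.03, d_C = 120.26 km.
Circle about each station: (x − 109.7)² + (y + 86.4)² = 217.78²; (x + 48.6)² + (y − 86.6)² = 102.03²; (x + 130.2)² + (y + 119.7)² = 120.26².
Subtracting the A equation from the B and C equations removes the quadratic terms:
-316.6 x + 346.0 y = 27380.48
-479.8 x − 66.6 y = 44746.74
Solving the 2×2 system: x ≈ -92.5, y ≈ -5.5 km.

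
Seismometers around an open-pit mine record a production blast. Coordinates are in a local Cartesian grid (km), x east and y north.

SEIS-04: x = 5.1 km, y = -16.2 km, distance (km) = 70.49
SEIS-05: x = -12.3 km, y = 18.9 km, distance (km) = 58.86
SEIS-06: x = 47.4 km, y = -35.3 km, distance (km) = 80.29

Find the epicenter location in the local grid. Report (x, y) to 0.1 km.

x ≈ 40.6 km, y ≈ 44.7 km

Circle about each station: (x − 5.1)² + (y + 16.2)² = 70.49²; (x + 12.3)² + (y − 18.9)² = 58.86²; (x − 47.4)² + (y + 35.3)² = 80.29².
Subtracting the SEIS-04 equation from the SEIS-05 and SEIS-06 equations removes the quadratic terms:
-34.8 x + 70.2 y = 1724.39
84.6 x − 38.2 y = 1726.76
Solving the 2×2 system: x ≈ 40.6, y ≈ 44.7 km.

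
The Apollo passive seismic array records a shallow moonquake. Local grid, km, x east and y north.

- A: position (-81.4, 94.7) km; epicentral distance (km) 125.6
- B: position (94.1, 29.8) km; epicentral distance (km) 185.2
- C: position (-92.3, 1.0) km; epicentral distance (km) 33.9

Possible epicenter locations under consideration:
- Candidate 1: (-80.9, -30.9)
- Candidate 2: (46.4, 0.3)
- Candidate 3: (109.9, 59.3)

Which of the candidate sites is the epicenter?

Candidate 1

For each candidate, compare |candidate − station| to the reported distance:
Candidate 1: residuals A 0.0, B 0.0, C 0.0 → max 0.0 km
Candidate 2: residuals A 33.3, B 129.1, C 104.8 → max 129.1 km
Candidate 3: residuals A 68.9, B 151.7, C 176.5 → max 176.5 km
Only Candidate 1 has all residuals ≈ 0.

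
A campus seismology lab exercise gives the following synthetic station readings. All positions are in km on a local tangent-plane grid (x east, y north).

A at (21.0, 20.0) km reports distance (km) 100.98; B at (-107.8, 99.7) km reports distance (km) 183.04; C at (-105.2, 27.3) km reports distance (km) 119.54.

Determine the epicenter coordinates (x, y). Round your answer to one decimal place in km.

Circle about each station: (x − 21.0)² + (y − 20.0)² = 100.98²; (x + 107.8)² + (y − 99.7)² = 183.04²; (x + 105.2)² + (y − 27.3)² = 119.54².
Subtracting the A equation from the B and C equations removes the quadratic terms:
-257.6 x + 159.4 y = -2586.75
-252.4 x + 14.6 y = 6878.48
Solving the 2×2 system: x ≈ -31.1, y ≈ -66.5 km.

(-31.1, -66.5)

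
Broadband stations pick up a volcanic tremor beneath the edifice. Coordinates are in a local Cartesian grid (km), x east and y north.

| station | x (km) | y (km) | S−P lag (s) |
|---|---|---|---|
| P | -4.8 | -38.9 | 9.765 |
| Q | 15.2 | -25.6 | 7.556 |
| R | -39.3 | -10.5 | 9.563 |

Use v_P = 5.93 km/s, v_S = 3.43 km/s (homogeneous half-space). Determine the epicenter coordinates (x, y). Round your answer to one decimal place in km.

Distance from S−P lag: d = Δt · v_P v_S / (v_P − v_S) = Δt · (5.93·3.43)/(5.93−3.43) ≈ 8.1360·Δt.
So d_P = 79.45, d_Q = 61.48, d_R = 77.80 km.
Circle about each station: (x + 4.8)² + (y + 38.9)² = 79.45²; (x − 15.2)² + (y + 25.6)² = 61.48²; (x + 39.3)² + (y + 10.5)² = 77.80².
Subtracting the P equation from the Q and R equations removes the quadratic terms:
40.0 x + 26.6 y = 1882.66
-69.0 x + 56.8 y = 377.95
Solving the 2×2 system: x ≈ 23.6, y ≈ 35.3 km.

(23.6, 35.3)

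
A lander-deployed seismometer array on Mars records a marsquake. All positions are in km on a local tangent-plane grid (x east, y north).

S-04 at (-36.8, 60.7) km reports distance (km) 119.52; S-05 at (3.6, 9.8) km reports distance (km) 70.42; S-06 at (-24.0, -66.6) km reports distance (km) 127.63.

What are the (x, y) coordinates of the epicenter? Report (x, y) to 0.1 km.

Circle about each station: (x + 36.8)² + (y − 60.7)² = 119.52²; (x − 3.6)² + (y − 9.8)² = 70.42²; (x + 24.0)² + (y + 66.6)² = 127.63².
Subtracting pairs of circle equations eliminates x²+y² and gives linear equations (the radical axes):
80.8 x − 101.8 y = 4396.32
25.6 x − 254.6 y = -2031.56
Solving the 2×2 system: x ≈ 73.8, y ≈ 15.4 km.

x ≈ 73.8 km, y ≈ 15.4 km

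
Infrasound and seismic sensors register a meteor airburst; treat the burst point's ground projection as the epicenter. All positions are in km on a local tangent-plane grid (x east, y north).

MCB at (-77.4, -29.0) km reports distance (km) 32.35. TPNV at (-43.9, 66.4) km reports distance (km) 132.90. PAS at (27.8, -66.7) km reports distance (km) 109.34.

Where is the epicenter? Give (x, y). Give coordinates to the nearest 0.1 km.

Circle about each station: (x + 77.4)² + (y + 29.0)² = 32.35²; (x + 43.9)² + (y − 66.4)² = 132.90²; (x − 27.8)² + (y + 66.7)² = 109.34².
Subtracting the MCB equation from the TPNV and PAS equations removes the quadratic terms:
67.0 x + 190.8 y = -17111.48
210.4 x − 75.4 y = -12518.74
Solving the 2×2 system: x ≈ -81.4, y ≈ -61.1 km.

-81.4 km east, -61.1 km north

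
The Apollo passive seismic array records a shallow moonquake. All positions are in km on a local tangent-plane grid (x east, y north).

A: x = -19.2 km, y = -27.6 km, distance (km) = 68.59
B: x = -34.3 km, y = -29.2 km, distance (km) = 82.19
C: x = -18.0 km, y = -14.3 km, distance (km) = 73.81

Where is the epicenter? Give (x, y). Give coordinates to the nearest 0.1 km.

43.9 km east, -54.5 km north

Circle about each station: (x + 19.2)² + (y + 27.6)² = 68.59²; (x + 34.3)² + (y + 29.2)² = 82.19²; (x + 18.0)² + (y + 14.3)² = 73.81².
Subtracting the A equation from the B and C equations removes the quadratic terms:
-30.2 x − 3.2 y = -1151.88
2.4 x + 26.6 y = -1345.24
Solving the 2×2 system: x ≈ 43.9, y ≈ -54.5 km.
Check against A (with the unrounded x, y): √((x + 19.2)²+(y + 27.6)²) = 68.63 ≈ 68.59 km. ✓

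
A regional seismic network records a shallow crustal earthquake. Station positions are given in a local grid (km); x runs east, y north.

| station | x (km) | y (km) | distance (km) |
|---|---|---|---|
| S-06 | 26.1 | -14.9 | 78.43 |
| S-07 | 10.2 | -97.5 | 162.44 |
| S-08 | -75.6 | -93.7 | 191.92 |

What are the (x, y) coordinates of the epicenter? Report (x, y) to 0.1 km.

Circle about each station: (x − 26.1)² + (y + 14.9)² = 78.43²; (x − 10.2)² + (y + 97.5)² = 162.44²; (x + 75.6)² + (y + 93.7)² = 191.92².
Subtracting the S-06 equation from the S-07 and S-08 equations removes the quadratic terms:
-31.8 x − 165.2 y = -11528.42
-203.4 x − 157.6 y = -17090.19
Solving the 2×2 system: x ≈ 35.2, y ≈ 63.0 km.
Check against S-06 (with the unrounded x, y): √((x − 26.1)²+(y + 14.9)²) = 78.44 ≈ 78.43 km. ✓

35.2 km east, 63.0 km north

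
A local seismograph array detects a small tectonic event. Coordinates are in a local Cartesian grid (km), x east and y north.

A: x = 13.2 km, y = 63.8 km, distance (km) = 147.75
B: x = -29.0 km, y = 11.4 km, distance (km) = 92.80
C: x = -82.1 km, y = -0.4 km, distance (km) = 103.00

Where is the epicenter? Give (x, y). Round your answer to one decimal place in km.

Circle about each station: (x − 13.2)² + (y − 63.8)² = 147.75²; (x + 29.0)² + (y − 11.4)² = 92.80²; (x + 82.1)² + (y + 0.4)² = 103.00².
Subtracting the A equation from the B and C equations removes the quadratic terms:
-84.4 x − 104.8 y = 9944.50
-190.6 x − 128.4 y = 13716.95
Solving the 2×2 system: x ≈ -17.6, y ≈ -80.7 km.

-17.6 km east, -80.7 km north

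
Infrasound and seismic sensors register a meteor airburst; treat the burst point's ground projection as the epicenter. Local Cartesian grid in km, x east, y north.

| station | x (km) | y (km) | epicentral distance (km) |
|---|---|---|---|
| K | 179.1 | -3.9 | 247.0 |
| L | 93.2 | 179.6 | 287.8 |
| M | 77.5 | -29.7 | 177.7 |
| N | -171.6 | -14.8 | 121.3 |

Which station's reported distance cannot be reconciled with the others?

Solve using three stations at a time. Using K, L, N (subtract circle equations pairwise → linear system) gives (x, y) ≈ (-60.6, -63.7).
Distances from that point to each station vs reported:
  K: calculated 247.0 vs reported 247.0 → residual 0.0 km
  L: calculated 287.8 vs reported 287.8 → residual 0.0 km
  M: calculated 142.2 vs reported 177.7 → residual 35.5 km
  N: calculated 121.3 vs reported 121.3 → residual 0.0 km
K, L, N are mutually consistent (residuals ≈ 0); M is off by 35.5 km.

M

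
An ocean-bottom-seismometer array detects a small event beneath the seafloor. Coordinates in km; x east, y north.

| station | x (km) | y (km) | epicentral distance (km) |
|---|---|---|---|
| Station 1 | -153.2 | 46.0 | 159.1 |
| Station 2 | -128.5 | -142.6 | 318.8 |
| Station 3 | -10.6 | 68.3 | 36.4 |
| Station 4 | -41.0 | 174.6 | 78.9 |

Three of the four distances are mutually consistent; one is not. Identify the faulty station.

Station 2

Solve using three stations at a time. Using Station 1, Station 3, Station 4 (subtract circle equations pairwise → linear system) gives (x, y) ≈ (-5.2, 104.3).
Distances from that point to each station vs reported:
  Station 1: calculated 159.1 vs reported 159.1 → residual 0.0 km
  Station 2: calculated 276.0 vs reported 318.8 → residual 42.8 km
  Station 3: calculated 36.4 vs reported 36.4 → residual 0.0 km
  Station 4: calculated 78.9 vs reported 78.9 → residual 0.0 km
Station 1, Station 3, Station 4 are mutually consistent (residuals ≈ 0); Station 2 is off by 42.8 km.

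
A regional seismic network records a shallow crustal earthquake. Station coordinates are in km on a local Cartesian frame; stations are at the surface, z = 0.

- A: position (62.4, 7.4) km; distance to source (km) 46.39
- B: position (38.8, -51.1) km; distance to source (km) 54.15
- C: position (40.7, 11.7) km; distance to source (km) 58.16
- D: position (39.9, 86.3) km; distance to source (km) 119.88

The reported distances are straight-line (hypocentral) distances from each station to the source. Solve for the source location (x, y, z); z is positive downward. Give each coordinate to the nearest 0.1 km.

Each station gives a sphere (x−x_i)² + (y−y_i)² + z² = d_i² (stations at z=0).
Subtracting the A sphere from B and C: z² cancels, leaving linear equations in x and y:
-47.2 x − 117.0 y = -612.06
-43.4 x + 8.6 y = -3385.69
Solving: x ≈ 73.197, y ≈ -24.298 km (keep extra digits for the depth step; rounded: 73.2, -24.3).
Then from the A sphere: z² = 46.39² − (x − 62.4)² − (y − 7.4)² with x = 73.197, y = -24.298, so z ≈ 32.104 ≈ 32.1 km.
Check against D (with the unrounded solution): distance 119.88 ≈ 119.88 km. ✓

(73.2, -24.3, 32.1)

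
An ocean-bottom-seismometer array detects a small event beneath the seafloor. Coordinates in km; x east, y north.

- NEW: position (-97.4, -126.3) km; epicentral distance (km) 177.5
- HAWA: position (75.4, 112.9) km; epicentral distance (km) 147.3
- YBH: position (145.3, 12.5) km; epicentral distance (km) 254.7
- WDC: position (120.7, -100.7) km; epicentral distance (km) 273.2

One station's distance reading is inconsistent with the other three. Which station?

Solve using three stations at a time. Using NEW, YBH, WDC (subtract circle equations pairwise → linear system) gives (x, y) ≈ (-106.6, 51.1).
Distances from that point to each station vs reported:
  NEW: calculated 177.6 vs reported 177.5 → residual 0.1 km
  HAWA: calculated 192.2 vs reported 147.3 → residual 44.9 km
  YBH: calculated 254.8 vs reported 254.7 → residual 0.1 km
  WDC: calculated 273.3 vs reported 273.2 → residual 0.1 km
NEW, YBH, WDC are mutually consistent (residuals ≈ 0); HAWA is off by 44.9 km.

HAWA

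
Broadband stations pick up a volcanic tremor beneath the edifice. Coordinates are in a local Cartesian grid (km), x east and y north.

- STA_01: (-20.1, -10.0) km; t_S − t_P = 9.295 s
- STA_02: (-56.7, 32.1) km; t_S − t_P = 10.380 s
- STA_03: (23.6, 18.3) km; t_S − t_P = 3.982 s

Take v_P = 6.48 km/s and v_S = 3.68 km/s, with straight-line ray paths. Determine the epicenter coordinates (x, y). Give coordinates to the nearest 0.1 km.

Distance from S−P lag: d = Δt · v_P v_S / (v_P − v_S) = Δt · (6.48·3.68)/(6.48−3.68) ≈ 8.5166·Δt.
So d_STA_01 = 79.16, d_STA_02 = 88.40, d_STA_03 = 33.91 km.
Circle about each station: (x + 20.1)² + (y + 10.0)² = 79.16²; (x + 56.7)² + (y − 32.1)² = 88.40²; (x − 23.6)² + (y − 18.3)² = 33.91².
Subtracting pairs of circle equations eliminates x²+y² and gives linear equations (the radical axes):
-73.2 x + 84.2 y = 2193.04
87.4 x + 56.6 y = 5504.26
Solving the 2×2 system: x ≈ 29.5, y ≈ 51.7 km.
Check against STA_01 (with the unrounded x, y): √((x + 20.1)²+(y + 10.0)²) = 79.16 ≈ 79.16 km. ✓

x ≈ 29.5 km, y ≈ 51.7 km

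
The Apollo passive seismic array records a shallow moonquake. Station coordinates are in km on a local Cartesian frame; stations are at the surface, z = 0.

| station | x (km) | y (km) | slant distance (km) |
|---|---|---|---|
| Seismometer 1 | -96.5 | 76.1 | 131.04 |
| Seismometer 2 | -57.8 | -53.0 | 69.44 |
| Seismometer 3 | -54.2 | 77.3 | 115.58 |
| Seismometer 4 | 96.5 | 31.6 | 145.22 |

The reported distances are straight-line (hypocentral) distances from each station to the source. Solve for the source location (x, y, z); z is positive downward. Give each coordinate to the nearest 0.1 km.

Each station gives a sphere (x−x_i)² + (y−y_i)² + z² = d_i² (stations at z=0).
Subtracting the Seismometer 1 sphere from Seismometer 2 and Seismometer 3: z² cancels, leaving linear equations in x and y:
77.4 x − 258.2 y = 3395.95
84.6 x + 2.4 y = -2377.78
Solving: x ≈ -27.499, y ≈ -21.396 km (keep extra digits for the depth step; rounded: -27.5, -21.4).
Then from the Seismometer 1 sphere: z² = 131.04² − (x + 96.5)² − (y − 76.1)² with x = -27.499, y = -21.396, so z ≈ 53.897 ≈ 53.9 km.

(-27.5, -21.4, 53.9)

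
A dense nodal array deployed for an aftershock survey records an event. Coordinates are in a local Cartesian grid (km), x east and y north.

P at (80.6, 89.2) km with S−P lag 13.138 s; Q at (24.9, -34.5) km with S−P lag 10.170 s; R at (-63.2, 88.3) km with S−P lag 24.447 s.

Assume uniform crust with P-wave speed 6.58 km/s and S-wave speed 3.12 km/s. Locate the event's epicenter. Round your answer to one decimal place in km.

(61.2, 13.7)

Distance from S−P lag: d = Δt · v_P v_S / (v_P − v_S) = Δt · (6.58·3.12)/(6.58−3.12) ≈ 5.9334·Δt.
So d_P = 77.95, d_Q = 60.34, d_R = 145.05 km.
Circle about each station: (x − 80.6)² + (y − 89.2)² = 77.95²; (x − 24.9)² + (y + 34.5)² = 60.34²; (x + 63.2)² + (y − 88.3)² = 145.05².
Subtracting the P equation from the Q and R equations removes the quadratic terms:
-111.4 x − 247.4 y = -10207.45
-287.6 x − 1.8 y = -17625.17
Solving the 2×2 system: x ≈ 61.2, y ≈ 13.7 km.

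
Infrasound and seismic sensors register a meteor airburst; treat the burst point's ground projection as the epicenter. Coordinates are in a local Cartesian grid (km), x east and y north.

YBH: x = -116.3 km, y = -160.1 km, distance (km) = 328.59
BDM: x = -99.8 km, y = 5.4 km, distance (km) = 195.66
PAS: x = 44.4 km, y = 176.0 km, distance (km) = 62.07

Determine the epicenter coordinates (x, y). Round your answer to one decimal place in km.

Circle about each station: (x + 116.3)² + (y + 160.1)² = 328.59²; (x + 99.8)² + (y − 5.4)² = 195.66²; (x − 44.4)² + (y − 176.0)² = 62.07².
Subtracting the YBH equation from the BDM and PAS equations removes the quadratic terms:
33.0 x + 331.0 y = 40520.05
321.4 x + 672.2 y = 97908.36
Solving the 2×2 system: x ≈ 61.4, y ≈ 116.3 km.

x ≈ 61.4 km, y ≈ 116.3 km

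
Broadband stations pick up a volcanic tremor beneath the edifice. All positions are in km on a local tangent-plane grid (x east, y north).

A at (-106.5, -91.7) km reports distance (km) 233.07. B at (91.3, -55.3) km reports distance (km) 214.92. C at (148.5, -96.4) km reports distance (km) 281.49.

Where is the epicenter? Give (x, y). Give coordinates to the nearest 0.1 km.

x ≈ -23.8 km, y ≈ 126.2 km

Circle about each station: (x + 106.5)² + (y + 91.7)² = 233.07²; (x − 91.3)² + (y + 55.3)² = 214.92²; (x − 148.5)² + (y + 96.4)² = 281.49².
Subtracting the A equation from the B and C equations removes the quadratic terms:
395.6 x + 72.8 y = -226.34
510.0 x − 9.4 y = -13320.93
Solving the 2×2 system: x ≈ -23.8, y ≈ 126.2 km.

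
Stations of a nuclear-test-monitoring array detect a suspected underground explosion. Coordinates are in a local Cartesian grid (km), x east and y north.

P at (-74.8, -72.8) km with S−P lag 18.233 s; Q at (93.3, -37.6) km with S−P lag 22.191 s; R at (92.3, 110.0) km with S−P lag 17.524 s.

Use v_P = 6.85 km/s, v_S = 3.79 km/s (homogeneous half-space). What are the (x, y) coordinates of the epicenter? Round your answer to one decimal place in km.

Distance from S−P lag: d = Δt · v_P v_S / (v_P − v_S) = Δt · (6.85·3.79)/(6.85−3.79) ≈ 8.4842·Δt.
So d_P = 154.69, d_Q = 188.27, d_R = 148.68 km.
Circle about each station: (x + 74.8)² + (y + 72.8)² = 154.69²; (x − 93.3)² + (y + 37.6)² = 188.27²; (x − 92.3)² + (y − 110.0)² = 148.68².
Subtracting pairs of circle equations eliminates x²+y² and gives linear equations (the radical axes):
336.2 x + 70.4 y = -12292.83
334.2 x + 365.6 y = 11547.66
Solving the 2×2 system: x ≈ -53.4, y ≈ 80.4 km.

x ≈ -53.4 km, y ≈ 80.4 km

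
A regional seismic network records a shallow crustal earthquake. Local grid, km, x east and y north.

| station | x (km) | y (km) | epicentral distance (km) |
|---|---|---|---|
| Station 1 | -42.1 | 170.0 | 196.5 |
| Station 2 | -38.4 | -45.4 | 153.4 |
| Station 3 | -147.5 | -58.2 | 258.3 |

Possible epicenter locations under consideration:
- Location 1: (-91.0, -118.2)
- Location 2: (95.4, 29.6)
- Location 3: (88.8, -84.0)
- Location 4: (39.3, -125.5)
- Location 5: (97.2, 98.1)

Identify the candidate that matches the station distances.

Location 2

For each candidate, compare |candidate − station| to the reported distance:
Location 1: residuals Station 1 95.8, Station 2 63.6, Station 3 175.9 → max 175.9 km
Location 2: residuals Station 1 0.0, Station 2 0.0, Station 3 0.0 → max 0.0 km
Location 3: residuals Station 1 89.2, Station 2 20.5, Station 3 20.6 → max 89.2 km
Location 4: residuals Station 1 110.0, Station 2 41.8, Station 3 59.7 → max 110.0 km
Location 5: residuals Station 1 39.7, Station 2 44.0, Station 3 32.1 → max 44.0 km
Only Location 2 has all residuals ≈ 0.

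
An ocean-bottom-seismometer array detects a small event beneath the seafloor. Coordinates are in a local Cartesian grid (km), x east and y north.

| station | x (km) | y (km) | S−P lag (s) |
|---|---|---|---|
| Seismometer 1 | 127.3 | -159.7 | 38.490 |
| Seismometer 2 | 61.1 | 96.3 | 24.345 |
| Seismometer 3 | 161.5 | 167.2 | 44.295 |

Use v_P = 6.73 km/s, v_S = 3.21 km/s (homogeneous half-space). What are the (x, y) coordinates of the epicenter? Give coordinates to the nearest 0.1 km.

Distance from S−P lag: d = Δt · v_P v_S / (v_P − v_S) = Δt · (6.73·3.21)/(6.73−3.21) ≈ 6.1373·Δt.
So d_Seismometer 1 = 236.22, d_Seismometer 2 = 149.41, d_Seismometer 3 = 271.85 km.
Circle about each station: (x − 127.3)² + (y + 159.7)² = 236.22²; (x − 61.1)² + (y − 96.3)² = 149.41²; (x − 161.5)² + (y − 167.2)² = 271.85².
Subtracting pairs of circle equations eliminates x²+y² and gives linear equations (the radical axes):
-132.4 x + 512.0 y = 4774.06
68.4 x + 653.8 y = -5773.82
Solving the 2×2 system: x ≈ -50.0, y ≈ -3.6 km.

(-50.0, -3.6)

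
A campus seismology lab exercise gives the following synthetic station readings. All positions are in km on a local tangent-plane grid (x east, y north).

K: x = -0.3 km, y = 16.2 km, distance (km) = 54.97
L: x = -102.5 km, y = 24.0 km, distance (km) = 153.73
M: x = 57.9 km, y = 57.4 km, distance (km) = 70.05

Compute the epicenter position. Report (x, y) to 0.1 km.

x ≈ 47.0 km, y ≈ -11.8 km

Circle about each station: (x + 0.3)² + (y − 16.2)² = 54.97²; (x + 102.5)² + (y − 24.0)² = 153.73²; (x − 57.9)² + (y − 57.4)² = 70.05².
Subtracting the K equation from the L and M equations removes the quadratic terms:
-204.4 x + 15.6 y = -9791.49
116.4 x + 82.4 y = 4499.34
Solving the 2×2 system: x ≈ 47.0, y ≈ -11.8 km.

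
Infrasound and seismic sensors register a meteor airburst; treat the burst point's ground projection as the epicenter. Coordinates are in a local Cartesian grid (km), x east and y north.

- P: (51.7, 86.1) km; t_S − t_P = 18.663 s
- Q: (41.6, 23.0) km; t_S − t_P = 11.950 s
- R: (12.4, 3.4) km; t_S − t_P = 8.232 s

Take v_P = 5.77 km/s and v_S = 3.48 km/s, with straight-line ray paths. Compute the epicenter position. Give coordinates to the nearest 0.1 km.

Distance from S−P lag: d = Δt · v_P v_S / (v_P − v_S) = Δt · (5.77·3.48)/(5.77−3.48) ≈ 8.7684·Δt.
So d_P = 163.64, d_Q = 104.78, d_R = 72.18 km.
Circle about each station: (x − 51.7)² + (y − 86.1)² = 163.64²; (x − 41.6)² + (y − 23.0)² = 104.78²; (x − 12.4)² + (y − 3.4)² = 72.18².
Subtracting pairs of circle equations eliminates x²+y² and gives linear equations (the radical axes):
-20.2 x − 126.2 y = 7972.66
-78.6 x − 165.4 y = 11647.32
Solving the 2×2 system: x ≈ -23.0, y ≈ -59.5 km.

-23.0 km east, -59.5 km north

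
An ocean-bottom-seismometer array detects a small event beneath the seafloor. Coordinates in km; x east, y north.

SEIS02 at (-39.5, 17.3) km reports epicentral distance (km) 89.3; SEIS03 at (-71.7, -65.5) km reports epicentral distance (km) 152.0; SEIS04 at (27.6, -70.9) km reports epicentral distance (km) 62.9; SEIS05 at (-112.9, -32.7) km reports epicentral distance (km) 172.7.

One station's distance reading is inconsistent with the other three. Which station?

SEIS04

Solve using three stations at a time. Using SEIS02, SEIS03, SEIS05 (subtract circle equations pairwise → linear system) gives (x, y) ≈ (49.4, 26.4).
Distances from that point to each station vs reported:
  SEIS02: calculated 89.4 vs reported 89.3 → residual 0.1 km
  SEIS03: calculated 152.0 vs reported 152.0 → residual 0.0 km
  SEIS04: calculated 99.7 vs reported 62.9 → residual 36.8 km
  SEIS05: calculated 172.7 vs reported 172.7 → residual 0.0 km
SEIS02, SEIS03, SEIS05 are mutually consistent (residuals ≈ 0); SEIS04 is off by 36.8 km.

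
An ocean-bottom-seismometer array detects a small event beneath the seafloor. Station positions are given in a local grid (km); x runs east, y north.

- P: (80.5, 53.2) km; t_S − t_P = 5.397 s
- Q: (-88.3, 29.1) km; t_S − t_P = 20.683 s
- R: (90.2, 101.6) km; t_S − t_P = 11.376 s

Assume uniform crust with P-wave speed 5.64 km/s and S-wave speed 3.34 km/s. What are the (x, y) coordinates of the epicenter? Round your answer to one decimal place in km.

79.9 km east, 9.0 km north

Distance from S−P lag: d = Δt · v_P v_S / (v_P − v_S) = Δt · (5.64·3.34)/(5.64−3.34) ≈ 8.1903·Δt.
So d_P = 44.20, d_Q = 169.40, d_R = 93.17 km.
Circle about each station: (x − 80.5)² + (y − 53.2)² = 44.20²; (x + 88.3)² + (y − 29.1)² = 169.40²; (x − 90.2)² + (y − 101.6)² = 93.17².
Subtracting the P equation from the Q and R equations removes the quadratic terms:
-337.6 x − 48.2 y = -27409.51
19.4 x + 96.8 y = 2421.10
Solving the 2×2 system: x ≈ 79.9, y ≈ 9.0 km.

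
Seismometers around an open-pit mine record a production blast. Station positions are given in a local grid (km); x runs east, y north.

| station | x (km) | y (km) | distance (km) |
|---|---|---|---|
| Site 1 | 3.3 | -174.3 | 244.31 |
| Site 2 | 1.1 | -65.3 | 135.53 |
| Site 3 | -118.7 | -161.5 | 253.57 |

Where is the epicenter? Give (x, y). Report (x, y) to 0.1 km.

(-13.9, 69.4)

Circle about each station: (x − 3.3)² + (y + 174.3)² = 244.31²; (x − 1.1)² + (y + 65.3)² = 135.53²; (x + 118.7)² + (y + 161.5)² = 253.57².
Subtracting the Site 1 equation from the Site 2 and Site 3 equations removes the quadratic terms:
-4.4 x + 218.0 y = 15192.92
-244.0 x + 25.6 y = 5170.19
Solving the 2×2 system: x ≈ -13.9, y ≈ 69.4 km.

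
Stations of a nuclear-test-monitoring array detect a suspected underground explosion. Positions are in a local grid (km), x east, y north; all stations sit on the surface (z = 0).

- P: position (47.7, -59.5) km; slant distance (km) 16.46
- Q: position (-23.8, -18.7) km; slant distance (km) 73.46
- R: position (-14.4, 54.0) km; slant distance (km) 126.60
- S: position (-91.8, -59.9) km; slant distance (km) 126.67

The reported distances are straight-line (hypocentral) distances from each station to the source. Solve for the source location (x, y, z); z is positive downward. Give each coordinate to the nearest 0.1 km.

Each station gives a sphere (x−x_i)² + (y−y_i)² + z² = d_i² (stations at z=0).
Subtracting the P sphere from Q and R: z² cancels, leaving linear equations in x and y:
-143.0 x + 81.6 y = -10024.85
-124.2 x + 227.0 y = -18448.81
Solving: x ≈ 34.498, y ≈ -62.397 km (keep extra digits for the depth step; rounded: 34.5, -62.4).
Then from the P sphere: z² = 16.46² − (x − 47.7)² − (y + 59.5)² with x = 34.498, y = -62.397, so z ≈ 9.394 ≈ 9.4 km.

x ≈ 34.5 km, y ≈ -62.4 km, depth ≈ 9.4 km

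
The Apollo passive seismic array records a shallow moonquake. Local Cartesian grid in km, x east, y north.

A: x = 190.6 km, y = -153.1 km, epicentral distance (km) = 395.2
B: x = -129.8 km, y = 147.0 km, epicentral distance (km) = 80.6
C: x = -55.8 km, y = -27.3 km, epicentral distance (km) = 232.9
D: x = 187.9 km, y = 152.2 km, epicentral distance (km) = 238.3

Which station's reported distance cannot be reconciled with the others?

Solve using three stations at a time. Using A, B, D (subtract circle equations pairwise → linear system) gives (x, y) ≈ (-50.3, 160.2).
Distances from that point to each station vs reported:
  A: calculated 395.2 vs reported 395.2 → residual 0.0 km
  B: calculated 80.6 vs reported 80.6 → residual 0.0 km
  C: calculated 187.6 vs reported 232.9 → residual 45.3 km
  D: calculated 238.3 vs reported 238.3 → residual 0.0 km
A, B, D are mutually consistent (residuals ≈ 0); C is off by 45.3 km.

C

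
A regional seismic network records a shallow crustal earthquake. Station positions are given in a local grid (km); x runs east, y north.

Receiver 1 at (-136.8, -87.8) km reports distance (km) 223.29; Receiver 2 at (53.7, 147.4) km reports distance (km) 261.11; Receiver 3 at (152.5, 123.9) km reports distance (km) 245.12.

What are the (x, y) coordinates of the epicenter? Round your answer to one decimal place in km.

Circle about each station: (x + 136.8)² + (y + 87.8)² = 223.29²; (x − 53.7)² + (y − 147.4)² = 261.11²; (x − 152.5)² + (y − 123.9)² = 245.12².
Subtracting pairs of circle equations eliminates x²+y² and gives linear equations (the radical axes):
381.0 x + 470.4 y = -20132.64
578.6 x + 423.4 y = 1958.99
Solving the 2×2 system: x ≈ 85.2, y ≈ -111.8 km.
Check against Receiver 1 (with the unrounded x, y): √((x + 136.8)²+(y + 87.8)²) = 223.30 ≈ 223.29 km. ✓

x ≈ 85.2 km, y ≈ -111.8 km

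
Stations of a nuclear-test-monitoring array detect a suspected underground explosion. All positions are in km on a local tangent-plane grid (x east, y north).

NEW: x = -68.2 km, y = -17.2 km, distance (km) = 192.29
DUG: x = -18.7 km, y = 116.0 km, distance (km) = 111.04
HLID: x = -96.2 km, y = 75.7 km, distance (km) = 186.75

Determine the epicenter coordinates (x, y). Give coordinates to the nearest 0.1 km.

(89.8, 92.4)

Circle about each station: (x + 68.2)² + (y + 17.2)² = 192.29²; (x + 18.7)² + (y − 116.0)² = 111.04²; (x + 96.2)² + (y − 75.7)² = 186.75².
Subtracting the NEW equation from the DUG and HLID equations removes the quadratic terms:
99.0 x + 266.4 y = 33504.17
-56.0 x + 185.8 y = 12137.73
Solving the 2×2 system: x ≈ 89.8, y ≈ 92.4 km.
Check against NEW (with the unrounded x, y): √((x + 68.2)²+(y + 17.2)²) = 192.29 ≈ 192.29 km. ✓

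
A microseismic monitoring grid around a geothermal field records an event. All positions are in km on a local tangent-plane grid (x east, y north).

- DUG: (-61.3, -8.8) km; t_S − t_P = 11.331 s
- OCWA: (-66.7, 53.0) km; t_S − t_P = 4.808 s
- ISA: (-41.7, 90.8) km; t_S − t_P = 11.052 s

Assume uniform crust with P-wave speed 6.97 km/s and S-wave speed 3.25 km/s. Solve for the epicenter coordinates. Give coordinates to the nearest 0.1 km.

x ≈ -95.9 km, y ≈ 50.9 km

Distance from S−P lag: d = Δt · v_P v_S / (v_P − v_S) = Δt · (6.97·3.25)/(6.97−3.25) ≈ 6.0894·Δt.
So d_DUG = 69.00, d_OCWA = 29.28, d_ISA = 67.30 km.
Circle about each station: (x + 61.3)² + (y + 8.8)² = 69.00²; (x + 66.7)² + (y − 53.0)² = 29.28²; (x + 41.7)² + (y − 90.8)² = 67.30².
Subtracting the DUG equation from the OCWA and ISA equations removes the quadratic terms:
-10.8 x + 123.6 y = 7326.44
39.2 x + 199.2 y = 6380.11
Solving the 2×2 system: x ≈ -95.9, y ≈ 50.9 km.
Check against DUG (with the unrounded x, y): √((x + 61.3)²+(y + 8.8)²) = 68.99 ≈ 69.00 km. ✓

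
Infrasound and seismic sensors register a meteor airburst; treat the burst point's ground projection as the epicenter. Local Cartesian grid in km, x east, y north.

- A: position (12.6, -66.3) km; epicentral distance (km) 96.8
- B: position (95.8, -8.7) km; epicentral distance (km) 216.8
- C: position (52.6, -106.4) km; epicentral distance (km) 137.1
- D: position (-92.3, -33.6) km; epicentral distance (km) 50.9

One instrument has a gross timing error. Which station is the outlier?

Solve using three stations at a time. Using A, C, D (subtract circle equations pairwise → linear system) gives (x, y) ≈ (-82.7, -83.9).
Distances from that point to each station vs reported:
  A: calculated 96.9 vs reported 96.8 → residual 0.1 km
  B: calculated 193.7 vs reported 216.8 → residual 23.1 km
  C: calculated 137.2 vs reported 137.1 → residual 0.1 km
  D: calculated 51.2 vs reported 50.9 → residual 0.3 km
A, C, D are mutually consistent (residuals ≈ 0); B is off by 23.1 km.

B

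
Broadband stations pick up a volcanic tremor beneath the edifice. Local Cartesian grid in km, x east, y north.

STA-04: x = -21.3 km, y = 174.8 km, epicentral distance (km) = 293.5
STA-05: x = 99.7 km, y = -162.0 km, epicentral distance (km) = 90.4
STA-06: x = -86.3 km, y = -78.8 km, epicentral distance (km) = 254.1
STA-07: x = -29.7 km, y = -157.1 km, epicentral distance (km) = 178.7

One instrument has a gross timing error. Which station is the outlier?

STA-06

Solve using three stations at a time. Using STA-04, STA-05, STA-07 (subtract circle equations pairwise → linear system) gives (x, y) ≈ (129.9, -76.7).
Distances from that point to each station vs reported:
  STA-04: calculated 293.5 vs reported 293.5 → residual 0.0 km
  STA-05: calculated 90.5 vs reported 90.4 → residual 0.1 km
  STA-06: calculated 216.3 vs reported 254.1 → residual 37.8 km
  STA-07: calculated 178.7 vs reported 178.7 → residual 0.0 km
STA-04, STA-05, STA-07 are mutually consistent (residuals ≈ 0); STA-06 is off by 37.8 km.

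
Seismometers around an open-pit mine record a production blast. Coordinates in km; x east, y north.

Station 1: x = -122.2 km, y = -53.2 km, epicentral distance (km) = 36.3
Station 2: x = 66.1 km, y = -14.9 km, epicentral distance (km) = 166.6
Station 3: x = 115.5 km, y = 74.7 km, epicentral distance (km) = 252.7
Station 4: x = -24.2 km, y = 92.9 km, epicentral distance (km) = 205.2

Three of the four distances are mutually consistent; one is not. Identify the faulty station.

Solve using three stations at a time. Using Station 1, Station 2, Station 3 (subtract circle equations pairwise → linear system) gives (x, y) ≈ (-90.6, -71.5).
Distances from that point to each station vs reported:
  Station 1: calculated 36.5 vs reported 36.3 → residual 0.2 km
  Station 2: calculated 166.6 vs reported 166.6 → residual 0.0 km
  Station 3: calculated 252.7 vs reported 252.7 → residual 0.0 km
  Station 4: calculated 177.3 vs reported 205.2 → residual 27.9 km
Station 1, Station 2, Station 3 are mutually consistent (residuals ≈ 0); Station 4 is off by 27.9 km.

Station 4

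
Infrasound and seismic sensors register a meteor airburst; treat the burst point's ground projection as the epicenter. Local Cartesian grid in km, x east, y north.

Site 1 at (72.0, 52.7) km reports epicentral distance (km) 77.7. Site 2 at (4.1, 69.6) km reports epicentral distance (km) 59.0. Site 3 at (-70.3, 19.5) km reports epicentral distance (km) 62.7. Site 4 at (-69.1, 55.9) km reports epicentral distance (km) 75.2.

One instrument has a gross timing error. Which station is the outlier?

Site 1

Solve using three stations at a time. Using Site 2, Site 3, Site 4 (subtract circle equations pairwise → linear system) gives (x, y) ≈ (-8.2, 12.0).
Distances from that point to each station vs reported:
  Site 1: calculated 89.9 vs reported 77.7 → residual 12.2 km
  Site 2: calculated 58.9 vs reported 59.0 → residual 0.1 km
  Site 3: calculated 62.6 vs reported 62.7 → residual 0.1 km
  Site 4: calculated 75.1 vs reported 75.2 → residual 0.1 km
Site 2, Site 3, Site 4 are mutually consistent (residuals ≈ 0); Site 1 is off by 12.2 km.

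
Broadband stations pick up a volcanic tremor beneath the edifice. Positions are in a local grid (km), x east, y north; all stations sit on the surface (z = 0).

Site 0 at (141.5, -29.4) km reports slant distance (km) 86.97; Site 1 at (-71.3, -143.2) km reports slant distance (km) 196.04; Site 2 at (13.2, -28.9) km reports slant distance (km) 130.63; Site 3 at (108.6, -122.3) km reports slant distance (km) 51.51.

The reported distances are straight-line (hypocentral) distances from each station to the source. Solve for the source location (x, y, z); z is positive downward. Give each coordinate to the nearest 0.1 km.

Each station gives a sphere (x−x_i)² + (y−y_i)² + z² = d_i² (stations at z=0).
Subtracting the Site 0 sphere from Site 1 and Site 2: z² cancels, leaving linear equations in x and y:
-425.6 x − 227.6 y = -26164.58
-256.6 x + 1.0 y = -29377.58
Solving: x ≈ 114.104, y ≈ -98.410 km (keep extra digits for the depth step; rounded: 114.1, -98.4).
Then from the Site 0 sphere: z² = 86.97² − (x − 141.5)² − (y + 29.4)² with x = 114.104, y = -98.410, so z ≈ 45.286 ≈ 45.3 km.
Check against Site 3 (with the unrounded solution): distance 51.50 ≈ 51.51 km. ✓

(114.1, -98.4, 45.3)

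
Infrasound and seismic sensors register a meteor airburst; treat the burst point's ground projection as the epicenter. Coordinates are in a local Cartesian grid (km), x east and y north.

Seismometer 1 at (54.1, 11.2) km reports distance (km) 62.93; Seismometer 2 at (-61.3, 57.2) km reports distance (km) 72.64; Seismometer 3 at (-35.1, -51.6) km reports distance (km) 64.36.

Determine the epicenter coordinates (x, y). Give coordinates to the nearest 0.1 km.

Circle about each station: (x − 54.1)² + (y − 11.2)² = 62.93²; (x + 61.3)² + (y − 57.2)² = 72.64²; (x + 35.1)² + (y + 51.6)² = 64.36².
Subtracting pairs of circle equations eliminates x²+y² and gives linear equations (the radical axes):
-230.8 x + 92.0 y = 2660.90
-178.4 x − 125.6 y = 660.30
Solving the 2×2 system: x ≈ -8.7, y ≈ 7.1 km.

-8.7 km east, 7.1 km north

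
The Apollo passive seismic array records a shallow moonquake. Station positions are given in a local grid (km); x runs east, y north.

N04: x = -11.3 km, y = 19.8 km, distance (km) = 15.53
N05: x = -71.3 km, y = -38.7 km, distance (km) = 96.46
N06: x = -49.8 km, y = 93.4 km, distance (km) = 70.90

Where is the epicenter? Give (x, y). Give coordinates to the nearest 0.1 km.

Circle about each station: (x + 11.3)² + (y − 19.8)² = 15.53²; (x + 71.3)² + (y + 38.7)² = 96.46²; (x + 49.8)² + (y − 93.4)² = 70.90².
Subtracting the N04 equation from the N05 and N06 equations removes the quadratic terms:
-120.0 x − 117.0 y = -3001.70
-77.0 x + 147.2 y = 5898.24
Solving the 2×2 system: x ≈ -9.3, y ≈ 35.2 km.

-9.3 km east, 35.2 km north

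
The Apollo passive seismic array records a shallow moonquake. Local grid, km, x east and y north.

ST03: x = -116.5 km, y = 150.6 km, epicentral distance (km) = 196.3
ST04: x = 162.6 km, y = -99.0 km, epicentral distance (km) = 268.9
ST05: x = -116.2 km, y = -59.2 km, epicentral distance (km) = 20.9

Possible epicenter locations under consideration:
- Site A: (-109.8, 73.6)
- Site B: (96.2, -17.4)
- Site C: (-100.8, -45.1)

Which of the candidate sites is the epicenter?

For each candidate, compare |candidate − station| to the reported distance:
Site A: residuals ST03 119.0, ST04 53.6, ST05 112.1 → max 119.0 km
Site B: residuals ST03 74.7, ST04 163.7, ST05 195.6 → max 195.6 km
Site C: residuals ST03 0.0, ST04 0.0, ST05 0.0 → max 0.0 km
Only Site C has all residuals ≈ 0.

Site C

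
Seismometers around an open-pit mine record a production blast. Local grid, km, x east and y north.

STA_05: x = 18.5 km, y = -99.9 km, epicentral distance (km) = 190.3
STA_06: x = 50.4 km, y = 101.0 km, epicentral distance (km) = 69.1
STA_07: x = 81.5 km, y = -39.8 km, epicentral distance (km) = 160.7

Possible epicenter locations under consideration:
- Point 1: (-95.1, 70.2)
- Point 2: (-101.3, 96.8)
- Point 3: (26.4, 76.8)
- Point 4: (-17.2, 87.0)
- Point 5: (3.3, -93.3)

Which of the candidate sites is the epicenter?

Point 4

For each candidate, compare |candidate − station| to the reported distance:
Point 1: residuals STA_05 14.2, STA_06 79.6, STA_07 47.4 → max 79.6 km
Point 2: residuals STA_05 40.0, STA_06 82.7, STA_07 67.5 → max 82.7 km
Point 3: residuals STA_05 13.4, STA_06 35.0, STA_07 31.7 → max 35.0 km
Point 4: residuals STA_05 0.0, STA_06 0.1, STA_07 0.0 → max 0.1 km
Point 5: residuals STA_05 173.7, STA_06 130.8, STA_07 66.0 → max 173.7 km
Only Point 4 has all residuals ≈ 0.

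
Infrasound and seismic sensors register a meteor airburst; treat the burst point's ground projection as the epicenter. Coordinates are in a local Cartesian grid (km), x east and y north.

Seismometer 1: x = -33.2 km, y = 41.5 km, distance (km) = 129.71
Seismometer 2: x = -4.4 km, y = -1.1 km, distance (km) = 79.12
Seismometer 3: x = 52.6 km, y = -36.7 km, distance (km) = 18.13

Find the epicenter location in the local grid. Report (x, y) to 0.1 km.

Circle about each station: (x + 33.2)² + (y − 41.5)² = 129.71²; (x + 4.4)² + (y + 1.1)² = 79.12²; (x − 52.6)² + (y + 36.7)² = 18.13².
Subtracting pairs of circle equations eliminates x²+y² and gives linear equations (the radical axes):
57.6 x − 85.2 y = 7760.79
171.6 x − 156.4 y = 17785.15
Solving the 2×2 system: x ≈ 53.7, y ≈ -54.8 km.
Check against Seismometer 1 (with the unrounded x, y): √((x + 33.2)²+(y − 41.5)²) = 129.71 ≈ 129.71 km. ✓

53.7 km east, -54.8 km north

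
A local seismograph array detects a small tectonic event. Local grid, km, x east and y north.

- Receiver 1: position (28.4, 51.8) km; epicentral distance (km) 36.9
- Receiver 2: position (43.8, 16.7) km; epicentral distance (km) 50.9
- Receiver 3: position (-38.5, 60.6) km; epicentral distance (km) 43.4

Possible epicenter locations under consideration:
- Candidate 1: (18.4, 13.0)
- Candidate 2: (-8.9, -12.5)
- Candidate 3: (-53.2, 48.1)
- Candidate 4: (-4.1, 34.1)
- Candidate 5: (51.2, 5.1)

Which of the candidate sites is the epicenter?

Candidate 4

For each candidate, compare |candidate − station| to the reported distance:
Candidate 1: residuals Receiver 1 3.2, Receiver 2 25.2, Receiver 3 30.8 → max 30.8 km
Candidate 2: residuals Receiver 1 37.4, Receiver 2 9.3, Receiver 3 35.5 → max 37.4 km
Candidate 3: residuals Receiver 1 44.8, Receiver 2 51.1, Receiver 3 24.1 → max 51.1 km
Candidate 4: residuals Receiver 1 0.1, Receiver 2 0.1, Receiver 3 0.0 → max 0.1 km
Candidate 5: residuals Receiver 1 15.1, Receiver 2 37.1, Receiver 3 62.1 → max 62.1 km
Only Candidate 4 has all residuals ≈ 0.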